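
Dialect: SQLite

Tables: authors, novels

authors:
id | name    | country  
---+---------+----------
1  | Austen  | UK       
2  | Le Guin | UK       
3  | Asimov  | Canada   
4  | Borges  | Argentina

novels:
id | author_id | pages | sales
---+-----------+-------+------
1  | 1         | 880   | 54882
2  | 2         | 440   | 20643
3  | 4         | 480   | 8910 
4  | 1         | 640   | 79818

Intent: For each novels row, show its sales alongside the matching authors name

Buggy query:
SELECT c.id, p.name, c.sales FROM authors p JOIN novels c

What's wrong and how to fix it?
Bug: Missing join condition: each novels row is matched to all authors rows instead of just its own

Fix: Add ON c.author_id = p.id to the JOIN

Corrected query:
SELECT c.id, p.name, c.sales FROM authors p JOIN novels c ON c.author_id = p.id

Result:
id | name    | sales
---+---------+------
1  | Austen  | 54882
2  | Le Guin | 20643
3  | Borges  | 8910 
4  | Austen  | 79818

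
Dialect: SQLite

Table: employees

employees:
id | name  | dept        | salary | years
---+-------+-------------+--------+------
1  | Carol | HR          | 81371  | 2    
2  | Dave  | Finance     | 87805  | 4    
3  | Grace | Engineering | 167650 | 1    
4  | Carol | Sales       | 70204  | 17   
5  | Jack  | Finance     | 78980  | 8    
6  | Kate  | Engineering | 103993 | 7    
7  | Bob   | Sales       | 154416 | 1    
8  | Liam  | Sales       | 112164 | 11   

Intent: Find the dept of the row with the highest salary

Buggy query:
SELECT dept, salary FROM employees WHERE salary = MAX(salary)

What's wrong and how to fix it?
Bug: WHERE is evaluated per row; an aggregate over the whole table isn't defined there

Fix: Use a subquery: WHERE salary = (SELECT MAX(salary) FROM employees)

Corrected query:
SELECT dept, salary FROM employees WHERE salary = (SELECT MAX(salary) FROM employees)

Result:
dept        | salary
------------+-------
Engineering | 167650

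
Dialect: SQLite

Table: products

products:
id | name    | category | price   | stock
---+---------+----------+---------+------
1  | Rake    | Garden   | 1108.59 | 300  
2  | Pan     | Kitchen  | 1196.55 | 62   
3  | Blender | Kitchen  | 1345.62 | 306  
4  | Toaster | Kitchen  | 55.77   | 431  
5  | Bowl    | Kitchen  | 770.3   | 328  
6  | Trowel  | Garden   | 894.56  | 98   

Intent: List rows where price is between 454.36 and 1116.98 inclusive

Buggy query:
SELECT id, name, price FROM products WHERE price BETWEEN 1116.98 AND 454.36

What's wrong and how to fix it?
Bug: BETWEEN expects the lower bound first; with 1116.98 AND 454.36 the range is empty

Fix: Swap the bounds so the smaller value comes first

Corrected query:
SELECT id, name, price FROM products WHERE price BETWEEN 454.36 AND 1116.98

Result:
id | name   | price  
---+--------+--------
1  | Rake   | 1108.59
5  | Bowl   | 770.3  
6  | Trowel | 894.56 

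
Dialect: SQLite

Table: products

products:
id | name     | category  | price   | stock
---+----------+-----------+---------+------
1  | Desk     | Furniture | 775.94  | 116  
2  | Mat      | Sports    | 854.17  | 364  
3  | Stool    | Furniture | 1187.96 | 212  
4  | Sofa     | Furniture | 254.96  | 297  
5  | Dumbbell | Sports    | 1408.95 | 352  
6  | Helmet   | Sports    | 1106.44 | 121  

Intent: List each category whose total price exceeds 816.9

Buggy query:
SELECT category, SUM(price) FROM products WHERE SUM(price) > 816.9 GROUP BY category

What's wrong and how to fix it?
Bug: SUM(price) is an aggregate, but WHERE filters rows before aggregation

Fix: Move the aggregate condition to a HAVING clause

Corrected query:
SELECT category, SUM(price) FROM products GROUP BY category HAVING SUM(price) > 816.9

Result:
category  | SUM(price)
----------+-----------
Furniture | 2218.86   
Sports    | 3369.56   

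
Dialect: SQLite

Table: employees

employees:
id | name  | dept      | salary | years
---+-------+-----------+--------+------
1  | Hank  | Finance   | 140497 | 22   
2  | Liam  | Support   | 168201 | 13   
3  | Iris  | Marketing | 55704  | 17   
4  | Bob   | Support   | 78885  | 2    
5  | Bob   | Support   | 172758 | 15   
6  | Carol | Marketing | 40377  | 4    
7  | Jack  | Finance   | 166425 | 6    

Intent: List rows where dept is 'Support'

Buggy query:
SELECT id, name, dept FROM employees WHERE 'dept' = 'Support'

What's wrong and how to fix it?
Bug: Single quotes denote string literals in SQL; the column name is being compared as a constant string

Fix: Remove the quotes around the column name (or use double quotes for an identifier)

Corrected query:
SELECT id, name, dept FROM employees WHERE dept = 'Support'

Result:
id | name | dept   
---+------+--------
2  | Liam | Support
4  | Bob  | Support
5  | Bob  | Support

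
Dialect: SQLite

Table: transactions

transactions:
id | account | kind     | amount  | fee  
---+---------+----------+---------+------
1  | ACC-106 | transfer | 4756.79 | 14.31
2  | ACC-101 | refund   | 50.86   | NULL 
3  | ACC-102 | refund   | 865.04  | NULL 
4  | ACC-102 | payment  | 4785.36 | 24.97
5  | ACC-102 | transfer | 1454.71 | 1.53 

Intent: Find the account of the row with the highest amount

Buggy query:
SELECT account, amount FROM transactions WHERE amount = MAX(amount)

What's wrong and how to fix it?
Bug: MAX(amount) is an aggregate and cannot be used directly in WHERE

Fix: Wrap MAX in a scalar subquery so WHERE compares against a single value

Corrected query:
SELECT account, amount FROM transactions WHERE amount = (SELECT MAX(amount) FROM transactions)

Result:
account | amount 
--------+--------
ACC-102 | 4785.36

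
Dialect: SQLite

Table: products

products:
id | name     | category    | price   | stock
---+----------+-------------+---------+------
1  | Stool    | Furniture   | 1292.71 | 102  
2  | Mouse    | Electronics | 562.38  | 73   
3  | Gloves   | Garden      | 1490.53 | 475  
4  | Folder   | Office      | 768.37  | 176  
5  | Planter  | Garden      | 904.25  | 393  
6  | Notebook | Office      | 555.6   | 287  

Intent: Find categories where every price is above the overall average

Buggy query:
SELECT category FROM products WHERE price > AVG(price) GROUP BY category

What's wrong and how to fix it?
Bug: AVG() is an aggregate; it can't sit directly in WHERE

Fix: Compute the overall average in a scalar subquery and compare each group's MIN against it in HAVING

Corrected query:
SELECT category FROM products GROUP BY category HAVING MIN(price) > (SELECT AVG(price) FROM products)

Result:
category 
---------
Furniture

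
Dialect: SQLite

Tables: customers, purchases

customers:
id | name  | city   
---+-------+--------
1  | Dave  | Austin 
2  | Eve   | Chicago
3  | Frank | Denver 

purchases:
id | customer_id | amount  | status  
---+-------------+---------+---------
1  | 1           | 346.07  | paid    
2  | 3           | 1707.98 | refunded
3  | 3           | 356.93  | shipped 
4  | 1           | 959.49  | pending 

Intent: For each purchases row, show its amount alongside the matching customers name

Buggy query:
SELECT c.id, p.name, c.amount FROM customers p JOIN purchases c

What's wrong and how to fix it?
Bug: JOIN with no ON clause produces a cartesian product; every purchases row pairs with every customers row

Fix: Specify the join condition linking the foreign key to the parent id

Corrected query:
SELECT c.id, p.name, c.amount FROM customers p JOIN purchases c ON c.customer_id = p.id

Result:
id | name  | amount 
---+-------+--------
1  | Dave  | 346.07 
2  | Frank | 1707.98
3  | Frank | 356.93 
4  | Dave  | 959.49 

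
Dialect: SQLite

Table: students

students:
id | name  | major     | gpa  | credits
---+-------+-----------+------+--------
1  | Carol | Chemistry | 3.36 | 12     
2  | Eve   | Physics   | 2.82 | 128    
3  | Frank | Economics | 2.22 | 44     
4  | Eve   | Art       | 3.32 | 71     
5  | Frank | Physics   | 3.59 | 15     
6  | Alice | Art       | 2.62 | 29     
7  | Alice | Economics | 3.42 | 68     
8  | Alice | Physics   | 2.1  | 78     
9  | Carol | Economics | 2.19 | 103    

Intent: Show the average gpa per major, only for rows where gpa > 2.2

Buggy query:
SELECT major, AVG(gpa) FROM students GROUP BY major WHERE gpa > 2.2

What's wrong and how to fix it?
Bug: Row-level WHERE must come before GROUP BY in the clause order

Fix: Place WHERE between FROM and GROUP BY

Corrected query:
SELECT major, AVG(gpa) FROM students WHERE gpa > 2.2 GROUP BY major

Result:
major     | AVG(gpa)
----------+---------
Art       | 2.97    
Chemistry | 3.36    
Economics | 2.82    
Physics   | 3.205   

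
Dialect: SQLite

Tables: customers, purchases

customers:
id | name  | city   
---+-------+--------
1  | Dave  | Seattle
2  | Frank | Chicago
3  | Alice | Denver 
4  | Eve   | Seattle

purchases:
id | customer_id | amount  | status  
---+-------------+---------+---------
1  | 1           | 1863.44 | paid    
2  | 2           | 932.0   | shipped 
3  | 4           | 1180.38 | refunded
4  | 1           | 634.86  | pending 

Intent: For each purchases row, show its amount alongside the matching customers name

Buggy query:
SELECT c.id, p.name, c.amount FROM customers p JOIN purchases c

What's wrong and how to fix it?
Bug: Missing join condition: each purchases row is matched to all customers rows instead of just its own

Fix: Specify the join condition linking the foreign key to the parent id

Corrected query:
SELECT c.id, p.name, c.amount FROM customers p JOIN purchases c ON c.customer_id = p.id

Result:
id | name  | amount 
---+-------+--------
1  | Dave  | 1863.44
2  | Frank | 932    
3  | Eve   | 1180.38
4  | Dave  | 634.86 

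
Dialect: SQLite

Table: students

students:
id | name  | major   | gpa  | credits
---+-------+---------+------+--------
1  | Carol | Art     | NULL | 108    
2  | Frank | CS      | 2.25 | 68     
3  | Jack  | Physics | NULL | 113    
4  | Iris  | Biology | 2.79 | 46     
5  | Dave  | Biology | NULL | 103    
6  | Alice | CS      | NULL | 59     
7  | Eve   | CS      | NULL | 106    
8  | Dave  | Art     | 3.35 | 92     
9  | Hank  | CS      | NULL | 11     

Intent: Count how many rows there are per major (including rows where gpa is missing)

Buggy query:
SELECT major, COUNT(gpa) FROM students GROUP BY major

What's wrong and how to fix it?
Bug: COUNT(column) counts non-NULL values only; rows with NULL gpa aren't counted

Fix: Use COUNT(*) to count all rows regardless of NULL

Corrected query:
SELECT major, COUNT(*) FROM students GROUP BY major

Result:
major   | COUNT(*)
--------+---------
Art     | 2       
Biology | 2       
CS      | 4       
Physics | 1       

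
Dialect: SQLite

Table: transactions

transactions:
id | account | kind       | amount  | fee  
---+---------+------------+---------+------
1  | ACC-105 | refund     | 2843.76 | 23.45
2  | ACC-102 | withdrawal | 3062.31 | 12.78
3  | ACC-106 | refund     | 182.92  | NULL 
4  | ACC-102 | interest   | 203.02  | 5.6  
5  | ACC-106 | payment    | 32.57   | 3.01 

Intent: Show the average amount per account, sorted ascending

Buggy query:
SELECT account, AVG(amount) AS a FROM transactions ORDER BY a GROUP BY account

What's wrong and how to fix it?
Bug: GROUP BY must precede ORDER BY

Fix: Move ORDER BY to the end, after GROUP BY

Corrected query:
SELECT account, AVG(amount) AS a FROM transactions GROUP BY account ORDER BY a

Result:
account | a       
--------+---------
ACC-106 | 107.745 
ACC-102 | 1632.665
ACC-105 | 2843.76 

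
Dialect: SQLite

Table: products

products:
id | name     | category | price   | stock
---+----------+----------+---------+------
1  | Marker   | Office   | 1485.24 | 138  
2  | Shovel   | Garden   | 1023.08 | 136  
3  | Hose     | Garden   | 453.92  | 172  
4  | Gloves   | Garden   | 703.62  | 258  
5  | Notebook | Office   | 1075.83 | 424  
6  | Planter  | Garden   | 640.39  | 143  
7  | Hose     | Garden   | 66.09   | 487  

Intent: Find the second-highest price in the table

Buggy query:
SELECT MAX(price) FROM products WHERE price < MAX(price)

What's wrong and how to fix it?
Bug: MAX(price) on the right of the comparison is an aggregate-in-WHERE error

Fix: Compute the overall MAX in a subquery, then take MAX of rows below it

Corrected query:
SELECT MAX(price) FROM products WHERE price < (SELECT MAX(price) FROM products)

Result:
MAX(price)
----------
1075.83   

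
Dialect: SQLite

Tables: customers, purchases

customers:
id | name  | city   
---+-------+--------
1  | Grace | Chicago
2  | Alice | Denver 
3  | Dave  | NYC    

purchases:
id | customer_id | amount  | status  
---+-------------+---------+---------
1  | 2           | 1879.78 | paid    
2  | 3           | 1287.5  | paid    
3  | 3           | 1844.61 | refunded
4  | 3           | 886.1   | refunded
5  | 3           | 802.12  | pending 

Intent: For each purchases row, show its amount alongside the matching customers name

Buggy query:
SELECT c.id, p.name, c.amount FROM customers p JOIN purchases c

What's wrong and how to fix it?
Bug: JOIN with no ON clause produces a cartesian product; every purchases row pairs with every customers row

Fix: Add ON c.customer_id = p.id to the JOIN

Corrected query:
SELECT c.id, p.name, c.amount FROM customers p JOIN purchases c ON c.customer_id = p.id

Result:
id | name  | amount 
---+-------+--------
1  | Alice | 1879.78
2  | Dave  | 1287.5 
3  | Dave  | 1844.61
4  | Dave  | 886.1  
5  | Dave  | 802.12 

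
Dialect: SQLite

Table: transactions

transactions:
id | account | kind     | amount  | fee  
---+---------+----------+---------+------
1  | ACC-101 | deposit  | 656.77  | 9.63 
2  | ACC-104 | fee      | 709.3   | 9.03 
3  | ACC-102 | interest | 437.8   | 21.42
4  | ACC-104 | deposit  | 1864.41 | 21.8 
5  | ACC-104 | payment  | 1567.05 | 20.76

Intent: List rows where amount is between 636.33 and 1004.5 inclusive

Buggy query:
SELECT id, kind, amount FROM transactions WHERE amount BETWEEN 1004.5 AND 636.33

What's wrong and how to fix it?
Bug: The bounds are reversed; BETWEEN a AND b requires a <= b to match anything

Fix: Swap the bounds so the smaller value comes first

Corrected query:
SELECT id, kind, amount FROM transactions WHERE amount BETWEEN 636.33 AND 1004.5

Result:
id | kind    | amount
---+---------+-------
1  | deposit | 656.77
2  | fee     | 709.3 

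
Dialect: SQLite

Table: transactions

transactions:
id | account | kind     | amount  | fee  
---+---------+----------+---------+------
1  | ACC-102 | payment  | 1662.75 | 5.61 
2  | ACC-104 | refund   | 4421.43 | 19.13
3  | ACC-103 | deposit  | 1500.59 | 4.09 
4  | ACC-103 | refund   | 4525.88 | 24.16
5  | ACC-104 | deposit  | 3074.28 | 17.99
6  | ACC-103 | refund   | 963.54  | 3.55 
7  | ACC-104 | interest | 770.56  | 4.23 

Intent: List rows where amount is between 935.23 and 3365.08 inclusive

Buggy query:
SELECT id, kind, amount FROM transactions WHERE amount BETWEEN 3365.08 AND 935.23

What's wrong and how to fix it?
Bug: BETWEEN expects the lower bound first; with 3365.08 AND 935.23 the range is empty

Fix: Swap the bounds so the smaller value comes first

Corrected query:
SELECT id, kind, amount FROM transactions WHERE amount BETWEEN 935.23 AND 3365.08

Result:
id | kind    | amount 
---+---------+--------
1  | payment | 1662.75
3  | deposit | 1500.59
5  | deposit | 3074.28
6  | refund  | 963.54 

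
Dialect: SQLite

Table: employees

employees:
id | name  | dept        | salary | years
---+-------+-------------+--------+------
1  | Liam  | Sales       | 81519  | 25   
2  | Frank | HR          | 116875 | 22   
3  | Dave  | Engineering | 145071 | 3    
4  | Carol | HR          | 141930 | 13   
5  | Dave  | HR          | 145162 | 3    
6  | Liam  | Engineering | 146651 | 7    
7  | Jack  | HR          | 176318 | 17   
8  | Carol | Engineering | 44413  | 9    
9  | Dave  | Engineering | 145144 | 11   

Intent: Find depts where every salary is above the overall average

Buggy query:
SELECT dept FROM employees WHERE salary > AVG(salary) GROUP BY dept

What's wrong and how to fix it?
Bug: WHERE evaluates per row before aggregation, so AVG() is unavailable

Fix: Compute the overall average in a scalar subquery and compare each group's MIN against it in HAVING

Corrected query:
SELECT dept FROM employees GROUP BY dept HAVING MIN(salary) > (SELECT AVG(salary) FROM employees)

Result:
(no rows)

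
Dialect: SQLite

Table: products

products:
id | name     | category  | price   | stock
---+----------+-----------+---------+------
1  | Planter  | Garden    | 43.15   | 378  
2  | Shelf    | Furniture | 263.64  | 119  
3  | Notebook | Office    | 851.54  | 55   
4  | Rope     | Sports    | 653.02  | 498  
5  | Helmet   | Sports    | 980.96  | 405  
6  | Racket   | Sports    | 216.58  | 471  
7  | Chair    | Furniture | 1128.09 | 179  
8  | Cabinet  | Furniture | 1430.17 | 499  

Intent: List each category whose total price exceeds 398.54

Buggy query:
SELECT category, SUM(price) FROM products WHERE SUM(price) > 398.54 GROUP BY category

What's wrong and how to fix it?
Bug: SUM(price) is an aggregate, but WHERE filters rows before aggregation

Fix: Move the aggregate condition to a HAVING clause

Corrected query:
SELECT category, SUM(price) FROM products GROUP BY category HAVING SUM(price) > 398.54

Result:
category  | SUM(price)
----------+-----------
Furniture | 2821.9    
Office    | 851.54    
Sports    | 1850.56   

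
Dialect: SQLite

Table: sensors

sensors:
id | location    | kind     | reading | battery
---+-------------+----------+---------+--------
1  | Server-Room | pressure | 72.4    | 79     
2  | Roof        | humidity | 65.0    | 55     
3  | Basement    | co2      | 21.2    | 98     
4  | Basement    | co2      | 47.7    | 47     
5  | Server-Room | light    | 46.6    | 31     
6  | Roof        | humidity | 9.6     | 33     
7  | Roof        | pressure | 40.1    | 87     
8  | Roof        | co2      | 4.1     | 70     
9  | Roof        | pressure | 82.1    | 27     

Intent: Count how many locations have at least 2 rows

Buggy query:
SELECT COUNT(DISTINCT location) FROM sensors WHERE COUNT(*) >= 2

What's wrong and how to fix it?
Bug: WHERE filters individual rows, not groups, so a group-level COUNT is invalid there

Fix: Use a subquery that GROUPs and filters with HAVING, then count its rows

Corrected query:
SELECT COUNT(*) FROM (SELECT location FROM sensors GROUP BY location HAVING COUNT(*) >= 2)

Result:
COUNT(*)
--------
3       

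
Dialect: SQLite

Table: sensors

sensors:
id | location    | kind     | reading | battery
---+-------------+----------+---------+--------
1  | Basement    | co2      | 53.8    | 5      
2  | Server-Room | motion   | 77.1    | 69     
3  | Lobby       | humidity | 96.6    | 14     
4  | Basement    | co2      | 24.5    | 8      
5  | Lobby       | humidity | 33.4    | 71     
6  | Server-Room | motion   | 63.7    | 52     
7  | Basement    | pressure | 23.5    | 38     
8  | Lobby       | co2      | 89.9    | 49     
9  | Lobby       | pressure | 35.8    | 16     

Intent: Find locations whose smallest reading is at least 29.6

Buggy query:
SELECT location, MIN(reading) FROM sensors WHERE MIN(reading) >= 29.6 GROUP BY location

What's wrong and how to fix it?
Bug: MIN() in WHERE is a misuse of aggregate

Fix: Replace WHERE with HAVING after the GROUP BY

Corrected query:
SELECT location, MIN(reading) FROM sensors GROUP BY location HAVING MIN(reading) >= 29.6

Result:
location    | MIN(reading)
------------+-------------
Lobby       | 33.4        
Server-Room | 63.7        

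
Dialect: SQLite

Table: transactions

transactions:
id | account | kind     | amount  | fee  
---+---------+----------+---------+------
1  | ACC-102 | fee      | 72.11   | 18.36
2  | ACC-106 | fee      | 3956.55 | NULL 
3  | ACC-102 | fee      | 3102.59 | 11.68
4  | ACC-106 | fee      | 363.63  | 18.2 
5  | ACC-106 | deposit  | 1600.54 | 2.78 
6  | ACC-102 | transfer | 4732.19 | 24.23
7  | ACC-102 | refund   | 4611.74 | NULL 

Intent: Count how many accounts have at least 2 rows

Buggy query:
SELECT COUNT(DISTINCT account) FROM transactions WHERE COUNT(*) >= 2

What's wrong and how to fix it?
Bug: WHERE filters individual rows, not groups, so a group-level COUNT is invalid there

Fix: Group first with HAVING COUNT(*) >= 2, then COUNT the resulting groups

Corrected query:
SELECT COUNT(*) FROM (SELECT account FROM transactions GROUP BY account HAVING COUNT(*) >= 2)

Result:
COUNT(*)
--------
2       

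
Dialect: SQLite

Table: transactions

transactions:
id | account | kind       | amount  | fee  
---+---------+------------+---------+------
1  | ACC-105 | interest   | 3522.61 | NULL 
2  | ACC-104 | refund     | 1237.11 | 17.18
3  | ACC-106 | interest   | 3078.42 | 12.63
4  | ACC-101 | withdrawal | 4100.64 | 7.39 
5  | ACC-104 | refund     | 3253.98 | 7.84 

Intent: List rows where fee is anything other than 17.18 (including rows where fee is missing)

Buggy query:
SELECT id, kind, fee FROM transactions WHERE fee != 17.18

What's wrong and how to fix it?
Bug: 'fee != 17.18' is unknown when fee is NULL, so NULL rows are silently excluded

Fix: Handle NULL separately with IS NULL alongside the inequality

Corrected query:
SELECT id, kind, fee FROM transactions WHERE fee != 17.18 OR fee IS NULL

Result:
id | kind       | fee  
---+------------+------
1  | interest   | NULL 
3  | interest   | 12.63
4  | withdrawal | 7.39 
5  | refund     | 7.84 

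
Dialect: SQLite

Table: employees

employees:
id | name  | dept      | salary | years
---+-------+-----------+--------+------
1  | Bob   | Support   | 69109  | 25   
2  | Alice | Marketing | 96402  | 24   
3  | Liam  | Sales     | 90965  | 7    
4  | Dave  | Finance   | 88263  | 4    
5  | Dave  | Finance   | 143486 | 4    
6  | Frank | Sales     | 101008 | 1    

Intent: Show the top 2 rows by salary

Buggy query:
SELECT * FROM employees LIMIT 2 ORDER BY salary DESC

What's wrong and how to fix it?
Bug: ORDER BY cannot follow LIMIT; LIMIT is the final clause

Fix: Swap the clauses: ORDER BY first, then LIMIT

Corrected query:
SELECT * FROM employees ORDER BY salary DESC LIMIT 2

Result:
id | name  | dept    | salary | years
---+-------+---------+--------+------
5  | Dave  | Finance | 143486 | 4    
6  | Frank | Sales   | 101008 | 1    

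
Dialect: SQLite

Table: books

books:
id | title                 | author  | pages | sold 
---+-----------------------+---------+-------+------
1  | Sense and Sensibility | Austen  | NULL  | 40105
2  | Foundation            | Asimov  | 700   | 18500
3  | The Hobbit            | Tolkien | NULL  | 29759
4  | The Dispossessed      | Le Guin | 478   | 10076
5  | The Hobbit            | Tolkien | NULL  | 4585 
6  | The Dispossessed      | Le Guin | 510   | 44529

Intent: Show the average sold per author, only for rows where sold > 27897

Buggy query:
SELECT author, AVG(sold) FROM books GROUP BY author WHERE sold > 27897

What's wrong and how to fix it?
Bug: Row-level WHERE must come before GROUP BY in the clause order

Fix: Place WHERE between FROM and GROUP BY

Corrected query:
SELECT author, AVG(sold) FROM books WHERE sold > 27897 GROUP BY author

Result:
author  | AVG(sold)
--------+----------
Austen  | 40105    
Le Guin | 44529    
Tolkien | 29759    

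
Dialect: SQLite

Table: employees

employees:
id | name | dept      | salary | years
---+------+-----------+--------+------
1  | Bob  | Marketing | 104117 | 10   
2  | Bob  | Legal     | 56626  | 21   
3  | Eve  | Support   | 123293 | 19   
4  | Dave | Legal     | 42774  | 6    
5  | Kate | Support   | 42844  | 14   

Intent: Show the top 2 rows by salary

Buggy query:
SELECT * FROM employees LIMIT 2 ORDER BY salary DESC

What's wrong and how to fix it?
Bug: LIMIT must come after ORDER BY

Fix: Sort with ORDER BY, then apply LIMIT

Corrected query:
SELECT * FROM employees ORDER BY salary DESC LIMIT 2

Result:
id | name | dept      | salary | years
---+------+-----------+--------+------
3  | Eve  | Support   | 123293 | 19   
1  | Bob  | Marketing | 104117 | 10   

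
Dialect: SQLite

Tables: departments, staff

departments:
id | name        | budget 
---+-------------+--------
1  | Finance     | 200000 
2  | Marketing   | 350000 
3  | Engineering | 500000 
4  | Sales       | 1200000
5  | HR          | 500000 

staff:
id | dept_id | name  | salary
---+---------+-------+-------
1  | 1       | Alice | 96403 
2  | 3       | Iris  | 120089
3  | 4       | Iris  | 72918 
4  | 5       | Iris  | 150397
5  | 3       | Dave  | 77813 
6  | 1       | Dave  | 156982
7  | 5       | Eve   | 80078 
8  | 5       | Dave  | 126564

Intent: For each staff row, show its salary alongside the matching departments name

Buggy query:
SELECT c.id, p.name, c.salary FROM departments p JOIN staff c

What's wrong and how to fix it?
Bug: JOIN with no ON clause produces a cartesian product; every staff row pairs with every departments row

Fix: Specify the join condition linking the foreign key to the parent id

Corrected query:
SELECT c.id, p.name, c.salary FROM departments p JOIN staff c ON c.dept_id = p.id

Result:
id | name        | salary
---+-------------+-------
1  | Finance     | 96403 
2  | Engineering | 120089
3  | Sales       | 72918 
4  | HR          | 150397
5  | Engineering | 77813 
6  | Finance     | 156982
7  | HR          | 80078 
8  | HR          | 126564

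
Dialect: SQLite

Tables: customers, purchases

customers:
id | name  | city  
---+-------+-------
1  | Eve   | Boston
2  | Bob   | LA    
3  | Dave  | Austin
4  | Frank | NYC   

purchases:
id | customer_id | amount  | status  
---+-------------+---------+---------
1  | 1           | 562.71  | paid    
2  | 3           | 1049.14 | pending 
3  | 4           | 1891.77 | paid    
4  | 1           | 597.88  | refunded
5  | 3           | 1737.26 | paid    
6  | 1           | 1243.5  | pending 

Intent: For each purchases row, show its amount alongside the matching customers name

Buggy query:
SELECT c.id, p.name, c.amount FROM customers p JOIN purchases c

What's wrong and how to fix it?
Bug: JOIN with no ON clause produces a cartesian product; every purchases row pairs with every customers row

Fix: Specify the join condition linking the foreign key to the parent id

Corrected query:
SELECT c.id, p.name, c.amount FROM customers p JOIN purchases c ON c.customer_id = p.id

Result:
id | name  | amount 
---+-------+--------
1  | Eve   | 562.71 
2  | Dave  | 1049.14
3  | Frank | 1891.77
4  | Eve   | 597.88 
5  | Dave  | 1737.26
6  | Eve   | 1243.5 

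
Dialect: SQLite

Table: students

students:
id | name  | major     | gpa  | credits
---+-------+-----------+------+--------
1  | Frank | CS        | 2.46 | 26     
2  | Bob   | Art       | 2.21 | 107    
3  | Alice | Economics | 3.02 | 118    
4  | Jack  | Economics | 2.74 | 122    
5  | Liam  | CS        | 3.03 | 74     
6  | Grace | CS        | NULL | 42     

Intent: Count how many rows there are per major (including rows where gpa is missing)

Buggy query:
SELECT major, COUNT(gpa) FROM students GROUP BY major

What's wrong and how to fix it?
Bug: COUNT(gpa) skips NULLs, so groups with missing gpa are undercounted

Fix: Use COUNT(*) to count all rows regardless of NULL

Corrected query:
SELECT major, COUNT(*) FROM students GROUP BY major

Result:
major     | COUNT(*)
----------+---------
Art       | 1       
CS        | 3       
Economics | 2       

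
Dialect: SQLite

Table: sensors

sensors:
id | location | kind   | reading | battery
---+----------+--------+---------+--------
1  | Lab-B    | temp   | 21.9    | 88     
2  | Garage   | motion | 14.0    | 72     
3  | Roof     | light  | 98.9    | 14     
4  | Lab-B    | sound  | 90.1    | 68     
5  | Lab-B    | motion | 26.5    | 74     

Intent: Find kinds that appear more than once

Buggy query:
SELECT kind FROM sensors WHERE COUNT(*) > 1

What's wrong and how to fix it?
Bug: COUNT(*) is an aggregate and cannot be used in WHERE

Fix: Group first, then use HAVING for the count condition

Corrected query:
SELECT kind FROM sensors GROUP BY kind HAVING COUNT(*) > 1

Result:
kind  
------
motion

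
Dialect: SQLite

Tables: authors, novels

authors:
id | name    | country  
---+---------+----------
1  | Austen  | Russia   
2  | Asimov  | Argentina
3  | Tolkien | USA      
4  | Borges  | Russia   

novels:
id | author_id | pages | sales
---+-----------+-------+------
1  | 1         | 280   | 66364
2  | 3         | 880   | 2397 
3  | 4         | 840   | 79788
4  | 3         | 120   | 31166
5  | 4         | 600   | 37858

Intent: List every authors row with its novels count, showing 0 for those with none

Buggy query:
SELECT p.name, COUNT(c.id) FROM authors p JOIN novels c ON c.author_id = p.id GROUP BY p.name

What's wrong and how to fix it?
Bug: INNER JOIN drops authors rows that have no matching novels rows

Fix: Switch to LEFT JOIN to retain unmatched parent rows

Corrected query:
SELECT p.name, COUNT(c.id) FROM authors p LEFT JOIN novels c ON c.author_id = p.id GROUP BY p.name

Result:
name    | COUNT(c.id)
--------+------------
Asimov  | 0          
Austen  | 1          
Borges  | 2          
Tolkien | 2          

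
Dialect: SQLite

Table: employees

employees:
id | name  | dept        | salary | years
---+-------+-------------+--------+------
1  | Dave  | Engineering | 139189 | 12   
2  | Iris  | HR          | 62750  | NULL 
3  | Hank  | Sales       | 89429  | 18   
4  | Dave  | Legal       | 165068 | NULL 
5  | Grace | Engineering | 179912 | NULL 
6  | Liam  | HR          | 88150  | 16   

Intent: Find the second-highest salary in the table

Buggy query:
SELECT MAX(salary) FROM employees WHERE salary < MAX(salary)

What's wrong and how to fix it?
Bug: MAX(salary) on the right of the comparison is an aggregate-in-WHERE error

Fix: Compute the overall MAX in a subquery, then take MAX of rows below it

Corrected query:
SELECT MAX(salary) FROM employees WHERE salary < (SELECT MAX(salary) FROM employees)

Result:
MAX(salary)
-----------
165068     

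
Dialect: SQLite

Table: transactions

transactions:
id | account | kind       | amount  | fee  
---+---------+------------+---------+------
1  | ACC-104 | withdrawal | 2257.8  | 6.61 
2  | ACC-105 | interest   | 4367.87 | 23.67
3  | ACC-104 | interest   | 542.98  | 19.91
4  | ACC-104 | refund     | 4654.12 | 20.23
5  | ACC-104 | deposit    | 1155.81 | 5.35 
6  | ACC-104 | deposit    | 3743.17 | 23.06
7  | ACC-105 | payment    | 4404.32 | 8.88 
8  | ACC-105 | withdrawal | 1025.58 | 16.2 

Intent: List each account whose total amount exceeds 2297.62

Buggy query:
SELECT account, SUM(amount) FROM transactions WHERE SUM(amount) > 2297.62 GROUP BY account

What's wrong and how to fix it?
Bug: Aggregate functions cannot appear in a WHERE clause

Fix: Move the aggregate condition to a HAVING clause

Corrected query:
SELECT account, SUM(amount) FROM transactions GROUP BY account HAVING SUM(amount) > 2297.62

Result:
account | SUM(amount)
--------+------------
ACC-104 | 12353.88   
ACC-105 | 9797.77    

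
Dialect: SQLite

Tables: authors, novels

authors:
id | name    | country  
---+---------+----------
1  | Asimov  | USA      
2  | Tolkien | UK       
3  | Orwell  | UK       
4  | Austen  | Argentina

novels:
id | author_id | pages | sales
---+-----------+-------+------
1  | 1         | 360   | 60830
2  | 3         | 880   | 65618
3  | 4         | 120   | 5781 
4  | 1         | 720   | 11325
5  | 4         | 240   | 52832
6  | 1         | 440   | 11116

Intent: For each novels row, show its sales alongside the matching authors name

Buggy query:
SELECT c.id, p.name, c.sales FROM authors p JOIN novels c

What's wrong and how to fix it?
Bug: Missing join condition: each novels row is matched to all authors rows instead of just its own

Fix: Specify the join condition linking the foreign key to the parent id

Corrected query:
SELECT c.id, p.name, c.sales FROM authors p JOIN novels c ON c.author_id = p.id

Result:
id | name   | sales
---+--------+------
1  | Asimov | 60830
2  | Orwell | 65618
3  | Austen | 5781 
4  | Asimov | 11325
5  | Austen | 52832
6  | Asimov | 11116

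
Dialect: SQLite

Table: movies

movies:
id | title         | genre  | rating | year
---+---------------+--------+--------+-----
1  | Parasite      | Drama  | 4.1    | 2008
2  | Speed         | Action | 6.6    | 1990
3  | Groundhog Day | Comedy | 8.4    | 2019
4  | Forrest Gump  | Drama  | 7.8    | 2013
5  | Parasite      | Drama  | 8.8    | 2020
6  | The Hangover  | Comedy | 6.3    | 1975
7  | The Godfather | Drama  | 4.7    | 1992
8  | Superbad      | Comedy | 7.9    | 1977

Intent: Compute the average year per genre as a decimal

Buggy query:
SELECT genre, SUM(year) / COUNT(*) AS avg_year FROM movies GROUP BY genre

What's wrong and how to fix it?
Bug: SUM(year) and COUNT(*) are both integers; the division truncates the fractional part

Fix: Cast one side to REAL so the division keeps the fractional part

Corrected query:
SELECT genre, SUM(year) * 1.0 / COUNT(*) AS avg_year FROM movies GROUP BY genre

Result:
genre  | avg_year   
-------+------------
Action | 1990       
Comedy | 1990.333333
Drama  | 2008.25    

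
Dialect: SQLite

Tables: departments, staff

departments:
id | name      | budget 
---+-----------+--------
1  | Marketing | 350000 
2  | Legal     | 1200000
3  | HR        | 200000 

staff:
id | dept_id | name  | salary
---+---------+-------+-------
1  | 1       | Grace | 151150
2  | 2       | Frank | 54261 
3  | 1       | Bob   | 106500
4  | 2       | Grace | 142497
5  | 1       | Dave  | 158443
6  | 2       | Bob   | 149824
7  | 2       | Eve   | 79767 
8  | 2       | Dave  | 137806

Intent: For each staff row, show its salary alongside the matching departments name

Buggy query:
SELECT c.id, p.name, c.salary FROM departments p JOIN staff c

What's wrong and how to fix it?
Bug: Missing join condition: each staff row is matched to all departments rows instead of just its own

Fix: Add ON c.dept_id = p.id to the JOIN

Corrected query:
SELECT c.id, p.name, c.salary FROM departments p JOIN staff c ON c.dept_id = p.id

Result:
id | name      | salary
---+-----------+-------
1  | Marketing | 151150
2  | Legal     | 54261 
3  | Marketing | 106500
4  | Legal     | 142497
5  | Marketing | 158443
6  | Legal     | 149824
7  | Legal     | 79767 
8  | Legal     | 137806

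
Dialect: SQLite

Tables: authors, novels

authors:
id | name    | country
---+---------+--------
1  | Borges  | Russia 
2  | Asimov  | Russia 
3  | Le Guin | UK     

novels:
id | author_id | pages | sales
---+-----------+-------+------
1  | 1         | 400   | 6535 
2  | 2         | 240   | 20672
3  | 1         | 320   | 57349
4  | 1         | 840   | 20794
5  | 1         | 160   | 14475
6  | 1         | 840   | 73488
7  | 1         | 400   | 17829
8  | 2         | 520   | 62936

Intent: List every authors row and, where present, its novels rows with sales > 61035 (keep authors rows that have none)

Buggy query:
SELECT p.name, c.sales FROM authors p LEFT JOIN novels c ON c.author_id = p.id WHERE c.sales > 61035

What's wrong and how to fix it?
Bug: Filtering c.sales in WHERE discards the NULL rows produced by LEFT JOIN, turning it into an inner join

Fix: Put 'c.sales > 61035' in the JOIN's ON clause instead of WHERE

Corrected query:
SELECT p.name, c.sales FROM authors p LEFT JOIN novels c ON c.author_id = p.id AND c.sales > 61035

Result:
name    | sales
--------+------
Borges  | 73488
Asimov  | 62936
Le Guin | NULL 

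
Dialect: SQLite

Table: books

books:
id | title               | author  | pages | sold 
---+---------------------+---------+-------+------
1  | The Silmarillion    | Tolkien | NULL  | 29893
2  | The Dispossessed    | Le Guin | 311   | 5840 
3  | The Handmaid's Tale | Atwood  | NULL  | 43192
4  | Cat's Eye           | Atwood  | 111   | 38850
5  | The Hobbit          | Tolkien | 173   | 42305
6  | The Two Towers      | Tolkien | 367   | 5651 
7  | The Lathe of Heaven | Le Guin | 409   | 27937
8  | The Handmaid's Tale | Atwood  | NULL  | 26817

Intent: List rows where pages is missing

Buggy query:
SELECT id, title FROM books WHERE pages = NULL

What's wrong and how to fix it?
Bug: '= NULL' is always unknown in SQL three-valued logic, so no rows match

Fix: Use IS NULL to test for NULL

Corrected query:
SELECT id, title FROM books WHERE pages IS NULL

Result:
id | title              
---+--------------------
1  | The Silmarillion   
3  | The Handmaid's Tale
8  | The Handmaid's Tale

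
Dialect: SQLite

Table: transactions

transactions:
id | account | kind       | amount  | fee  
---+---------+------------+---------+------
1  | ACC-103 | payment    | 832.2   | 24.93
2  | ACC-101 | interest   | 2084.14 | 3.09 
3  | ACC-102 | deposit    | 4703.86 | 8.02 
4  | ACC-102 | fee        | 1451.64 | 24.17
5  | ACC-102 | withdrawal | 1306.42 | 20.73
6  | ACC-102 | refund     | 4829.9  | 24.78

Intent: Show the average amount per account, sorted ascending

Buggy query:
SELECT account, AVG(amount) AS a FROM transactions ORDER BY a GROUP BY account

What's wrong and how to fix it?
Bug: GROUP BY must precede ORDER BY

Fix: Reorder: SELECT … FROM … GROUP BY … ORDER BY …

Corrected query:
SELECT account, AVG(amount) AS a FROM transactions GROUP BY account ORDER BY a

Result:
account | a       
--------+---------
ACC-103 | 832.2   
ACC-101 | 2084.14 
ACC-102 | 3072.955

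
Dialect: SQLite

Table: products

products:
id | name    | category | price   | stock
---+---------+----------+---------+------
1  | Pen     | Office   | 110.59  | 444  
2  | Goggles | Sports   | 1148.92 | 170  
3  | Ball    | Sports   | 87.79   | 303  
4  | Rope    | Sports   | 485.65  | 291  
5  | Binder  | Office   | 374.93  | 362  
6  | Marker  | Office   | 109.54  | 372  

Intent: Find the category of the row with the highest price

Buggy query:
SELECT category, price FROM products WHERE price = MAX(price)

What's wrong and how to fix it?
Bug: MAX(price) is an aggregate and cannot be used directly in WHERE

Fix: Use a subquery: WHERE price = (SELECT MAX(price) FROM products)

Corrected query:
SELECT category, price FROM products WHERE price = (SELECT MAX(price) FROM products)

Result:
category | price  
---------+--------
Sports   | 1148.92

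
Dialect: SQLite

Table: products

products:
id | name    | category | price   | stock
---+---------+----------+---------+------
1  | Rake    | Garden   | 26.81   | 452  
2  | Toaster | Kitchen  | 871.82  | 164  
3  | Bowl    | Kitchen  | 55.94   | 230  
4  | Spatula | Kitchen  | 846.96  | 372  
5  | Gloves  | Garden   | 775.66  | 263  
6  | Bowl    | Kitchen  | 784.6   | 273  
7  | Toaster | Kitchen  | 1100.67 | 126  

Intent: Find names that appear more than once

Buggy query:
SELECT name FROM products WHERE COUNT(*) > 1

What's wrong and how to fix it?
Bug: WHERE can't reference COUNT(*); aggregates are computed after WHERE

Fix: GROUP BY name, then filter groups with HAVING COUNT(*) > 1

Corrected query:
SELECT name FROM products GROUP BY name HAVING COUNT(*) > 1

Result:
name   
-------
Bowl   
Toaster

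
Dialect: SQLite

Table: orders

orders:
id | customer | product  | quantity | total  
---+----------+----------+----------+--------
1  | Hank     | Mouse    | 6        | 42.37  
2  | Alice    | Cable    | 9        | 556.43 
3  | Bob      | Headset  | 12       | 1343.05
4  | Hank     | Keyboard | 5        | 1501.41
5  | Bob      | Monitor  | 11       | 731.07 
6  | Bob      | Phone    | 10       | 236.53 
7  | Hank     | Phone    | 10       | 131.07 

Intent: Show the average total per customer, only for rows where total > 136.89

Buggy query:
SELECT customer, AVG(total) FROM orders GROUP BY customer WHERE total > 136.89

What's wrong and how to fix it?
Bug: Row-level WHERE must come before GROUP BY in the clause order

Fix: Move the WHERE clause before GROUP BY

Corrected query:
SELECT customer, AVG(total) FROM orders WHERE total > 136.89 GROUP BY customer

Result:
customer | AVG(total)
---------+-----------
Alice    | 556.43    
Bob      | 770.216667
Hank     | 1501.41   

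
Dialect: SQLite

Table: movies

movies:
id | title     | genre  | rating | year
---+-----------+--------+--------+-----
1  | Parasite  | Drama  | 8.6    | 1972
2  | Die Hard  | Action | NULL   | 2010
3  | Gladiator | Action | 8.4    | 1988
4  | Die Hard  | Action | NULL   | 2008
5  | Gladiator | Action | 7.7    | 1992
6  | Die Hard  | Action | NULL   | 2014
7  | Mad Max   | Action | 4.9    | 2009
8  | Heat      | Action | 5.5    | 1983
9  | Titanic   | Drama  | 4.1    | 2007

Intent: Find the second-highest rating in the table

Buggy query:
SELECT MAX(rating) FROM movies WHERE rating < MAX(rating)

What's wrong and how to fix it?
Bug: The inner MAX is an aggregate inside WHERE, which is not allowed

Fix: Compute the overall MAX in a subquery, then take MAX of rows below it

Corrected query:
SELECT MAX(rating) FROM movies WHERE rating < (SELECT MAX(rating) FROM movies)

Result:
MAX(rating)
-----------
8.4        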